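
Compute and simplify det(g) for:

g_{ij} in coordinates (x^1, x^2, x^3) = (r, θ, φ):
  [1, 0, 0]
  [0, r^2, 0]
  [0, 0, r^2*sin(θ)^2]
Diagonal metric: det(g) = g_{11}·g_{22}·g_{33}
= (1)·(r^2)·(r^2*sin(θ)^2)
det(g) = r^4*sin(θ)^2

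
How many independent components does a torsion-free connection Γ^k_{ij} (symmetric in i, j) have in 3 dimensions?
Γ^k_{ij} has n choices for the upper index and n(n+1)/2 independent symmetric lower index pairs.
Total = 3 × 3×4/2 = 3 × 6 = 18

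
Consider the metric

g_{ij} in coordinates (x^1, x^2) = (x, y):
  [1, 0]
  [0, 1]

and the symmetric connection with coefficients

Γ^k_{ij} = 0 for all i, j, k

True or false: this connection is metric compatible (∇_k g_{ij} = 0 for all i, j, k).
Using ∇_k g_{ij} = ∂_k g_{ij} - Γ^m_{ki} g_{mj} - Γ^m_{kj} g_{im}:
e.g. ∇_x g_{yy} = (0) - (0) - (0) = 0
Every component ∇_k g_{ij} vanishes: the connection is metric compatible.
True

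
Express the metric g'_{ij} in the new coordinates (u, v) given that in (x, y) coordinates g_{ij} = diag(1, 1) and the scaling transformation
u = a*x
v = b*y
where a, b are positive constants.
Invert the transformation: x = u/a, y = v/b
g'_{ij} = (∂x^k/∂x'^i)(∂x^l/∂x'^j) g_{kl}; with g_{kl} = δ_{kl} this is Σ_k (∂x^k/∂x'^i)(∂x^k/∂x'^j).
Jacobian: ∂x/∂u = 1/a, ∂x/∂v = 0, ∂y/∂u = 0, ∂y/∂v = 1/b
g'_{uu} = (1/a)(1/a) + (0)(0) = 1/a^2
g'_{uv} = (1/a)(0) + (0)(1/b) = 0
g'_{vv} = (0)(0) + (1/b)(1/b) = 1/b^2
g'_{ij} = diag(1/a^2, 1/b^2)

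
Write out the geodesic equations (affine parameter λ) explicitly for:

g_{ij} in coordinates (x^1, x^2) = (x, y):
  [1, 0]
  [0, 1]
Geodesic equation: d^2x^k/dλ^2 + Γ^k_{ij} (dx^i/dλ)(dx^j/dλ) = 0.
All Christoffel symbols vanish, so the geodesics are straight lines:
d^2x/dλ^2 = 0
d^2y/dλ^2 = 0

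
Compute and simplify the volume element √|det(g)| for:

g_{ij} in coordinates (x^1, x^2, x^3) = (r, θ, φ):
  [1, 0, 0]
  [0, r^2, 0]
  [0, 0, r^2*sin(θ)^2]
det(g) = r^4*sin(θ)^2
√|det(g)| = r^2*sin(θ) (taking 0 < θ < π so that |sin(θ)| = sin(θ))
Volume element: dV = r^2*sin(θ) dr dθ dφ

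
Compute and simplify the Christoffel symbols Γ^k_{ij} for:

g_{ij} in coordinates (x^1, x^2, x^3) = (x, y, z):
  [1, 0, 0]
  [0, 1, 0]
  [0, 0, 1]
Using Γ^k_{ij} = (1/2) g^{km} (∂_i g_{mj} + ∂_j g_{mi} - ∂_m g_{ij}); the metric is diagonal, so only the m = k term contributes.
Every metric component is constant, so all ∂_m g_{ij} = 0 and every Christoffel symbol vanishes.
All Christoffel symbols are zero.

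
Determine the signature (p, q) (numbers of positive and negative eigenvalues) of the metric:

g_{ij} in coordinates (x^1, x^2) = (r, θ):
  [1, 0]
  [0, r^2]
The metric is diagonal, so its eigenvalues are the diagonal entries: 1, r^2 (at a generic point, where coordinate-dependent entries are positive).
2 positive, 0 negative.
(2, 0) - Riemannian (positive definite)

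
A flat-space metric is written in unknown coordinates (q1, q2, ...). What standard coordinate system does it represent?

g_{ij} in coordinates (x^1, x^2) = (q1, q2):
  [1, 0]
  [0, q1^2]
The line element ds^2 = dq1^2 + q1^2 dq2^2 is dr^2 + r^2 dθ^2 with q1 = r, q2 = θ.
polar coordinates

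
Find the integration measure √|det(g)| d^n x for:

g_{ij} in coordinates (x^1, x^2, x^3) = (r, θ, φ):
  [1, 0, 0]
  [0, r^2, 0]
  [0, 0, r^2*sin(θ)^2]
det(g) = r^4*sin(θ)^2
√|det(g)| = r^2*sin(θ) (taking 0 < θ < π so that |sin(θ)| = sin(θ))
Volume element: dV = r^2*sin(θ) dr dθ dφ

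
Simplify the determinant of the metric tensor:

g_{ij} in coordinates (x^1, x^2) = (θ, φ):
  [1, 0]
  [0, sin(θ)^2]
For a 2×2 metric: det(g) = g_{11}·g_{22} - g_{12}·g_{21}
= (1)·(sin(θ)^2) - (0)·(0)
= sin(θ)^2 - 0
det(g) = sin(θ)^2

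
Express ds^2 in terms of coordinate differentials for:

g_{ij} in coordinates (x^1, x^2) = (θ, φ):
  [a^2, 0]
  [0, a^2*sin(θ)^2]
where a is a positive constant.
ds^2 = g_{ij} dx^i dx^j; only the non-zero components contribute.
ds^2 = a^2 dθ^2 + a^2*sin(θ)^2 dφ^2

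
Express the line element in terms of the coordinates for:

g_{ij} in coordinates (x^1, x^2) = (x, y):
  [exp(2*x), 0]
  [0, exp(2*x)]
ds^2 = g_{ij} dx^i dx^j; only the non-zero components contribute.
ds^2 = exp(2*x) dx^2 + exp(2*x) dy^2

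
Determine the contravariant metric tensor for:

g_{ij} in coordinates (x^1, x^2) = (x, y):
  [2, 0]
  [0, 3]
The metric is diagonal, so g^{ij} is diagonal with entries 1/g_{ii}: diag(1/2, 1/3).
g^{ij}:
  [1/2, 0]
  [0, 1/3]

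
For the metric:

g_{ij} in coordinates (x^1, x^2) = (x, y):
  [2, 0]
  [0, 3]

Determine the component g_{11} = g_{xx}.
With x^1 = x, x^2 = y, g_{11} = g_{xx} is the row-1, column-1 entry of the matrix.
g_{11} = 2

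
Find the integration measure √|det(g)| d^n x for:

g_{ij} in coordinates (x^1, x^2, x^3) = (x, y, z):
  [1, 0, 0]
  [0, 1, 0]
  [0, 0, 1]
det(g) = 1
√|det(g)| = 1
Volume element: dV = 1 dx dy dz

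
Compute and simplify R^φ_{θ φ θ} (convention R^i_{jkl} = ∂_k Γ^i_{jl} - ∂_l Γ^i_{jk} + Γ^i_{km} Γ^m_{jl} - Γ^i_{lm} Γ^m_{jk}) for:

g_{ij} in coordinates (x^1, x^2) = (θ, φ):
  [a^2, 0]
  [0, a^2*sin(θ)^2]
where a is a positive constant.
Non-zero Christoffel symbols (Γ^k_{ij} = Γ^k_{ji}):
Γ^θ_{φ φ} = -sin(2*θ)/2
Γ^φ_{θ φ} = 1/tan(θ)
R^φ_{θ φ θ} = ∂_φ Γ^φ_{θ θ} - ∂_θ Γ^φ_{θ φ} + Γ^φ_{φ m} Γ^m_{θ θ} - Γ^φ_{θ m} Γ^m_{θ φ}
  = (0) - (-1/sin(θ)^2) + (0) - (1/tan(θ)^2) = 1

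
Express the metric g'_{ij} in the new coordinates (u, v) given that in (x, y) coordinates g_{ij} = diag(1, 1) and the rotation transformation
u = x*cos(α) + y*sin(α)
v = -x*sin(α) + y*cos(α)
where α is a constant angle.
Invert the transformation: x = u*cos(α) - v*sin(α), y = u*sin(α) + v*cos(α)
g'_{ij} = (∂x^k/∂x'^i)(∂x^l/∂x'^j) g_{kl}; with g_{kl} = δ_{kl} this is Σ_k (∂x^k/∂x'^i)(∂x^k/∂x'^j).
Jacobian: ∂x/∂u = cos(α), ∂x/∂v = -sin(α), ∂y/∂u = sin(α), ∂y/∂v = cos(α)
g'_{uu} = (cos(α))(cos(α)) + (sin(α))(sin(α)) = 1
g'_{uv} = (cos(α))(-sin(α)) + (sin(α))(cos(α)) = 0
g'_{vv} = (-sin(α))(-sin(α)) + (cos(α))(cos(α)) = 1
g'_{ij} = diag(1, 1)
The Euclidean metric is invariant under rotations.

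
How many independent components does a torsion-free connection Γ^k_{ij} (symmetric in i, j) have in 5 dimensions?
Γ^k_{ij} has n choices for the upper index and n(n+1)/2 independent symmetric lower index pairs.
Total = 5 × 5×6/2 = 5 × 15 = 75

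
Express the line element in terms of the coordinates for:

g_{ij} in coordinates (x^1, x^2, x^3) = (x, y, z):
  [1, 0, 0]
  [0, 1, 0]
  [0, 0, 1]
ds^2 = g_{ij} dx^i dx^j; only the non-zero components contribute.
ds^2 = dx^2 + dy^2 + dz^2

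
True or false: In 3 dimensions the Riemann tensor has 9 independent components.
n^2(n^2-1)/12 = 9·8/12 = 6 independent components for n = 3.
False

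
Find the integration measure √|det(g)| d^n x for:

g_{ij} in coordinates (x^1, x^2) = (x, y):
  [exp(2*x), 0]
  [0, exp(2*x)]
det(g) = exp(4*x)
√|det(g)| = exp(2*x)
Volume element: dV = exp(2*x) dx dy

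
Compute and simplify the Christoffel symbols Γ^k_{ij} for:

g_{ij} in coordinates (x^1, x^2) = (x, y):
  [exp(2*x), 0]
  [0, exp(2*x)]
Using Γ^k_{ij} = (1/2) g^{km} (∂_i g_{mj} + ∂_j g_{mi} - ∂_m g_{ij}); the metric is diagonal, so only the m = k term contributes.
Non-zero symbols (using the symmetry Γ^k_{ij} = Γ^k_{ji}):
Γ^x_{x x} = (1/2) g^{xx} (∂_x g_{xx} + ∂_x g_{xx} - ∂_x g_{xx}) = (1/2)(exp(-2*x))((2*exp(2*x)) + (2*exp(2*x)) - (2*exp(2*x))) = 1
Γ^x_{y y} = (1/2) g^{xx} (∂_y g_{xy} + ∂_y g_{xy} - ∂_x g_{yy}) = (1/2)(exp(-2*x))((0) + (0) - (2*exp(2*x))) = -1
Γ^y_{x y} = (1/2) g^{yy} (∂_x g_{yy} + ∂_y g_{yx} - ∂_y g_{xy}) = (1/2)(exp(-2*x))((2*exp(2*x)) + (0) - (0)) = 1
All other Christoffel symbols are zero.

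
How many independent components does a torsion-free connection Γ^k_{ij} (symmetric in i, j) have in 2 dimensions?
Γ^k_{ij} has n choices for the upper index and n(n+1)/2 independent symmetric lower index pairs.
Total = 2 × 2×3/2 = 2 × 3 = 6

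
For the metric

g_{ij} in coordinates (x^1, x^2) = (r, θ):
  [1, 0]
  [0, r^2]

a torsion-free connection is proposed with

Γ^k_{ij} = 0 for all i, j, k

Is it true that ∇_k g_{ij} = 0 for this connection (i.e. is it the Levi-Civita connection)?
Using ∇_k g_{ij} = ∂_k g_{ij} - Γ^m_{ki} g_{mj} - Γ^m_{kj} g_{im}:
∇_r g_{θθ} = (2*r) - (0) - (0) = 2*r ≠ 0
So the connection is not metric compatible (it is not the Levi-Civita connection).
No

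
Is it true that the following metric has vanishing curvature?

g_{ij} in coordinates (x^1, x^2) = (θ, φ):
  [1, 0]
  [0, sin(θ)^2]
Non-zero Christoffel symbols:
Γ^θ_{φ φ} = -sin(2*θ)/2
Γ^φ_{θ φ} = 1/tan(θ)
Ricci tensor: R_{θθ} = 1, R_{θφ} = 0, R_{φφ} = sin(θ)^2
The Ricci tensor is non-zero, so the Riemann tensor is non-zero: not flat.
No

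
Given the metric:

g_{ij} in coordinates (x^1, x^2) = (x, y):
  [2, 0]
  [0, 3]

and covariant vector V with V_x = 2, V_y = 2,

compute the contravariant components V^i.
Inverse metric (diagonal): g^{xx} = 1/2, g^{yy} = 1/3
V^i = g^{ij} V_j:
V^x = (1/2)(2) + (0)(2) = 1
V^y = (0)(2) + (1/3)(2) = 2/3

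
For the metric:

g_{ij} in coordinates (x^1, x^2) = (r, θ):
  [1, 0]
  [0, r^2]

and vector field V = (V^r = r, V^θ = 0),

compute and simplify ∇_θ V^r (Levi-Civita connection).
Non-zero Christoffel symbols:
Γ^r_{θ θ} = -r
Γ^θ_{r θ} = 1/r
∇_θ V^r = ∂_θ V^r + Γ^r_{θ j} V^j
  = (0) + (0)(r) + (-r)(0)
  = 0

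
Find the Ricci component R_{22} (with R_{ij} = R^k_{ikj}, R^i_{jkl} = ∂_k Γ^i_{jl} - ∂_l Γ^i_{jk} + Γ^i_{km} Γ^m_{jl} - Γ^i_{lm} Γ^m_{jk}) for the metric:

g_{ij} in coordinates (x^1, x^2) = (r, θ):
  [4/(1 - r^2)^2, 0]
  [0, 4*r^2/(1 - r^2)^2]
Non-zero Christoffel symbols (Γ^k_{ij} = Γ^k_{ji}):
Γ^r_{r r} = 2*r/(1 - r^2)
Γ^r_{θ θ} = (r^3 + r)/(r^2 - 1)
Γ^θ_{r θ} = (-r^2 - 1)/(r^3 - r)
R^r_{θ r θ} = ∂_r Γ^r_{θ θ} - ∂_θ Γ^r_{θ r} + Γ^r_{r m} Γ^m_{θ θ} - Γ^r_{θ m} Γ^m_{θ r}
  = ((r^4 - 4*r^2 - 1)/(r^2 - 1)^2) - (0) + (-2*r^2*(r^2 + 1)/(r^2 - 1)^2) - (-(r^2 + 1)^2/(r^2 - 1)^2) = -4*r^2/(r^2 - 1)^2
R^θ_{θ θ θ} = 0 (a repeated index in an antisymmetric pair)
R_{θθ} = R^r_{θ r θ} + R^θ_{θ θ θ} = (-4*r^2/(r^2 - 1)^2) + (0) = -4*r^2/(r^2 - 1)^2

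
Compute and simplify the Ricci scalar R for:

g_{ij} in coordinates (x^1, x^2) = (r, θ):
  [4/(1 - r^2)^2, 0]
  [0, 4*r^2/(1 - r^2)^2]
Non-zero Christoffel symbols (Γ^k_{ij} = Γ^k_{ji}):
Γ^r_{r r} = 2*r/(1 - r^2)
Γ^r_{θ θ} = (r^3 + r)/(r^2 - 1)
Γ^θ_{r θ} = (-r^2 - 1)/(r^3 - r)
Ricci tensor (R_{ij} = R^k_{ikj}): R_{rr} = -4/(r^2 - 1)^2, R_{rθ} = 0, R_{θθ} = -4*r^2/(r^2 - 1)^2
Inverse metric: g^{rr} = (1 - r^2)^2/4, g^{θθ} = (1 - r^2)^2/(4*r^2)
R = g^{ij} R_{ij} = ((1 - r^2)^2/4)(-4/(r^2 - 1)^2) + ((1 - r^2)^2/(4*r^2))(-4*r^2/(r^2 - 1)^2) = -2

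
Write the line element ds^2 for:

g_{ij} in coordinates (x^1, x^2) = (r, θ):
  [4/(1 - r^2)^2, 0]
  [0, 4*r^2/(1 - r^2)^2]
ds^2 = g_{ij} dx^i dx^j; only the non-zero components contribute.
ds^2 = (4/(1 - r^2)^2) dr^2 + (4*r^2/(1 - r^2)^2) dθ^2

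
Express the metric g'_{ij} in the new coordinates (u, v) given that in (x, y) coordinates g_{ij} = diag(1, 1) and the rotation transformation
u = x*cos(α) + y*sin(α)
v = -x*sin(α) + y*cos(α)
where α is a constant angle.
Invert the transformation: x = u*cos(α) - v*sin(α), y = u*sin(α) + v*cos(α)
g'_{ij} = (∂x^k/∂x'^i)(∂x^l/∂x'^j) g_{kl}; with g_{kl} = δ_{kl} this is Σ_k (∂x^k/∂x'^i)(∂x^k/∂x'^j).
Jacobian: ∂x/∂u = cos(α), ∂x/∂v = -sin(α), ∂y/∂u = sin(α), ∂y/∂v = cos(α)
g'_{uu} = (cos(α))(cos(α)) + (sin(α))(sin(α)) = 1
g'_{uv} = (cos(α))(-sin(α)) + (sin(α))(cos(α)) = 0
g'_{vv} = (-sin(α))(-sin(α)) + (cos(α))(cos(α)) = 1
g'_{ij} = diag(1, 1)
The Euclidean metric is invariant under rotations.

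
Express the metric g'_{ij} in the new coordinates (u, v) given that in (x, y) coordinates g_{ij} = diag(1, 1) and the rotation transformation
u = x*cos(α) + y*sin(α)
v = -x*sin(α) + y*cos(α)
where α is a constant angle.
Invert the transformation: x = u*cos(α) - v*sin(α), y = u*sin(α) + v*cos(α)
g'_{ij} = (∂x^k/∂x'^i)(∂x^l/∂x'^j) g_{kl}; with g_{kl} = δ_{kl} this is Σ_k (∂x^k/∂x'^i)(∂x^k/∂x'^j).
Jacobian: ∂x/∂u = cos(α), ∂x/∂v = -sin(α), ∂y/∂u = sin(α), ∂y/∂v = cos(α)
g'_{uu} = (cos(α))(cos(α)) + (sin(α))(sin(α)) = 1
g'_{uv} = (cos(α))(-sin(α)) + (sin(α))(cos(α)) = 0
g'_{vv} = (-sin(α))(-sin(α)) + (cos(α))(cos(α)) = 1
g'_{ij} = diag(1, 1)
The Euclidean metric is invariant under rotations.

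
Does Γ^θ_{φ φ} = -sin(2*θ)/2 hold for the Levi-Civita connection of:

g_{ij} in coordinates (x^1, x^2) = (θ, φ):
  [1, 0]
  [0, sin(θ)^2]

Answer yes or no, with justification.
Γ^θ_{φ φ} = (1/2) g^{θθ} (∂_φ g_{θφ} + ∂_φ g_{θφ} - ∂_θ g_{φφ}) = (1/2)(1)((0) + (0) - (sin(2*θ))) = -sin(2*θ)/2
This equals the proposed value -sin(2*θ)/2.
Yes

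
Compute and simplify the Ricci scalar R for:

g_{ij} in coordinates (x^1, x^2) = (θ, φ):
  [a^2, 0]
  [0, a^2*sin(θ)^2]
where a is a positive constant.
Non-zero Christoffel symbols (Γ^k_{ij} = Γ^k_{ji}):
Γ^θ_{φ φ} = -sin(2*θ)/2
Γ^φ_{θ φ} = 1/tan(θ)
Ricci tensor (R_{ij} = R^k_{ikj}): R_{θθ} = 1, R_{θφ} = 0, R_{φφ} = sin(θ)^2
Inverse metric: g^{θθ} = 1/a^2, g^{φφ} = 1/(a^2*sin(θ)^2)
R = g^{ij} R_{ij} = (1/a^2)(1) + (1/(a^2*sin(θ)^2))(sin(θ)^2) = 2/a^2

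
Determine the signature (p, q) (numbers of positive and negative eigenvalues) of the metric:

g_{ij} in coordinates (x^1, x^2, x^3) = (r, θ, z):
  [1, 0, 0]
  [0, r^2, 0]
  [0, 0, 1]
The metric is diagonal, so its eigenvalues are the diagonal entries: 1, r^2, 1 (at a generic point, where coordinate-dependent entries are positive).
3 positive, 0 negative.
(3, 0) - Riemannian (positive definite)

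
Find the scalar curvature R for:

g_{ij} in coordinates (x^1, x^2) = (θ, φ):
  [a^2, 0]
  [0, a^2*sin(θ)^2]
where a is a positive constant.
Non-zero Christoffel symbols (Γ^k_{ij} = Γ^k_{ji}):
Γ^θ_{φ φ} = -sin(2*θ)/2
Γ^φ_{θ φ} = 1/tan(θ)
Ricci tensor (R_{ij} = R^k_{ikj}): R_{θθ} = 1, R_{θφ} = 0, R_{φφ} = sin(θ)^2
Inverse metric: g^{θθ} = 1/a^2, g^{φφ} = 1/(a^2*sin(θ)^2)
R = g^{ij} R_{ij} = (1/a^2)(1) + (1/(a^2*sin(θ)^2))(sin(θ)^2) = 2/a^2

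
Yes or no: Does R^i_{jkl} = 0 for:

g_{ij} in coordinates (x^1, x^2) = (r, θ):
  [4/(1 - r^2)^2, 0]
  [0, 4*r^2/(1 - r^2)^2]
Non-zero Christoffel symbols:
Γ^r_{r r} = 2*r/(1 - r^2)
Γ^r_{θ θ} = (r^3 + r)/(r^2 - 1)
Γ^θ_{r θ} = (-r^2 - 1)/(r^3 - r)
Ricci tensor: R_{rr} = -4/(r^2 - 1)^2, R_{rθ} = 0, R_{θθ} = -4*r^2/(r^2 - 1)^2
The Ricci tensor is non-zero, so the Riemann tensor is non-zero: not flat.
No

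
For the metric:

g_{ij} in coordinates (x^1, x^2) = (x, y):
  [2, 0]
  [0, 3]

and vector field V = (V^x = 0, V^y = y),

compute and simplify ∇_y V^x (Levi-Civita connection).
All Christoffel symbols are zero.
∇_y V^x = ∂_y V^x + Γ^x_{y j} V^j
  = (0) + (0)(0) + (0)(y)
  = 0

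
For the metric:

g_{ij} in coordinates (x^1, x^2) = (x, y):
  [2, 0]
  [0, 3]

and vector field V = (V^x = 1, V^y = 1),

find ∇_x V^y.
All Christoffel symbols are zero.
∇_x V^y = ∂_x V^y + Γ^y_{x j} V^j
  = (0) + (0)(1) + (0)(1)
  = 0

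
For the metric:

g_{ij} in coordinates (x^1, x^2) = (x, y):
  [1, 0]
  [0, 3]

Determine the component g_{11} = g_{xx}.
With x^1 = x, x^2 = y, g_{11} = g_{xx} is the row-1, column-1 entry of the matrix.
g_{11} = 1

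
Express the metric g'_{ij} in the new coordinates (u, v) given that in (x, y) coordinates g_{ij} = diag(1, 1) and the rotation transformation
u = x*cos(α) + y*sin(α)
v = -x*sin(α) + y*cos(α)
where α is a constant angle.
Invert the transformation: x = u*cos(α) - v*sin(α), y = u*sin(α) + v*cos(α)
g'_{ij} = (∂x^k/∂x'^i)(∂x^l/∂x'^j) g_{kl}; with g_{kl} = δ_{kl} this is Σ_k (∂x^k/∂x'^i)(∂x^k/∂x'^j).
Jacobian: ∂x/∂u = cos(α), ∂x/∂v = -sin(α), ∂y/∂u = sin(α), ∂y/∂v = cos(α)
g'_{uu} = (cos(α))(cos(α)) + (sin(α))(sin(α)) = 1
g'_{uv} = (cos(α))(-sin(α)) + (sin(α))(cos(α)) = 0
g'_{vv} = (-sin(α))(-sin(α)) + (cos(α))(cos(α)) = 1
g'_{ij} = diag(1, 1)
The Euclidean metric is invariant under rotations.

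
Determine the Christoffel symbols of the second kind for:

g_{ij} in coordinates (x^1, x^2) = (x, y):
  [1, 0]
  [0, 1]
Using Γ^k_{ij} = (1/2) g^{km} (∂_i g_{mj} + ∂_j g_{mi} - ∂_m g_{ij}); the metric is diagonal, so only the m = k term contributes.
Every metric component is constant, so all ∂_m g_{ij} = 0 and every Christoffel symbol vanishes.
All Christoffel symbols are zero.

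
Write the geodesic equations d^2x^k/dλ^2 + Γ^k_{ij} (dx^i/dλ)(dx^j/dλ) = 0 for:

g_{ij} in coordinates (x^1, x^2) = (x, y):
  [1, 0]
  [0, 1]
Geodesic equation: d^2x^k/dλ^2 + Γ^k_{ij} (dx^i/dλ)(dx^j/dλ) = 0.
All Christoffel symbols vanish, so the geodesics are straight lines:
d^2x/dλ^2 = 0
d^2y/dλ^2 = 0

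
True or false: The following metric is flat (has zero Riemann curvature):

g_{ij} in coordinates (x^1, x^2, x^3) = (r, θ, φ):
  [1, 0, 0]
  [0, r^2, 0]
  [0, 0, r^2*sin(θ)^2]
Non-zero Christoffel symbols:
Γ^r_{θ θ} = -r
Γ^r_{φ φ} = -r*sin(θ)^2
Γ^θ_{r θ} = 1/r
Γ^θ_{φ φ} = -sin(2*θ)/2
Γ^φ_{r φ} = 1/r
Γ^φ_{θ φ} = 1/tan(θ)
Ricci tensor: R_{rr} = 0, R_{rθ} = 0, R_{rφ} = 0, R_{θθ} = 0, R_{θφ} = 0, R_{φφ} = 0
All R_{ij} vanish; in 3 dimensions the Riemann tensor is fully determined by the Ricci tensor, so R^i_{jkl} = 0: the metric is flat (curvilinear coordinates on flat space).
True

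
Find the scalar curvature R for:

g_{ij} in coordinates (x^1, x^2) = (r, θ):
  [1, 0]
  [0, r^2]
Non-zero Christoffel symbols (Γ^k_{ij} = Γ^k_{ji}):
Γ^r_{θ θ} = -r
Γ^θ_{r θ} = 1/r
Ricci tensor (R_{ij} = R^k_{ikj}): R_{rr} = 0, R_{rθ} = 0, R_{θθ} = 0
Inverse metric: g^{rr} = 1, g^{θθ} = 1/r^2
R = g^{ij} R_{ij} = (1)(0) + (1/r^2)(0) = 0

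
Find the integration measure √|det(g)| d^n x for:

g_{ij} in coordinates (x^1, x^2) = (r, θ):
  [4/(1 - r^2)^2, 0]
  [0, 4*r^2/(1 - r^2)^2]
det(g) = 16*r^2/(1 - r^2)^4
√|det(g)| = 4*r/(r^2 - 1)^2
Volume element: dV = 4*r/(r^2 - 1)^2 dr dθ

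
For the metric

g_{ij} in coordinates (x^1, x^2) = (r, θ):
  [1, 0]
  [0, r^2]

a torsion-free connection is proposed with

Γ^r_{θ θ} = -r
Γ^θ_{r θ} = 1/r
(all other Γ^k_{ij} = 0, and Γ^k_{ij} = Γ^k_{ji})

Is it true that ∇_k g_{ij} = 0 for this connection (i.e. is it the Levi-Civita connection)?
Using ∇_k g_{ij} = ∂_k g_{ij} - Γ^m_{ki} g_{mj} - Γ^m_{kj} g_{im}:
e.g. ∇_r g_{θθ} = (2*r) - (r) - (r) = 0
Every component ∇_k g_{ij} vanishes: the connection is metric compatible.
Yes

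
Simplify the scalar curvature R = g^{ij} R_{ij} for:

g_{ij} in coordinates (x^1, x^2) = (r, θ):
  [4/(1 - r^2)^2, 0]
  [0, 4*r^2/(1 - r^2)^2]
Non-zero Christoffel symbols (Γ^k_{ij} = Γ^k_{ji}):
Γ^r_{r r} = 2*r/(1 - r^2)
Γ^r_{θ θ} = (r^3 + r)/(r^2 - 1)
Γ^θ_{r θ} = (-r^2 - 1)/(r^3 - r)
Ricci tensor (R_{ij} = R^k_{ikj}): R_{rr} = -4/(r^2 - 1)^2, R_{rθ} = 0, R_{θθ} = -4*r^2/(r^2 - 1)^2
Inverse metric: g^{rr} = (1 - r^2)^2/4, g^{θθ} = (1 - r^2)^2/(4*r^2)
R = g^{ij} R_{ij} = ((1 - r^2)^2/4)(-4/(r^2 - 1)^2) + ((1 - r^2)^2/(4*r^2))(-4*r^2/(r^2 - 1)^2) = -2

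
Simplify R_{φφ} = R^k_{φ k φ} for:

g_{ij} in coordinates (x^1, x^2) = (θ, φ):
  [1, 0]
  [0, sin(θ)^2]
Non-zero Christoffel symbols (Γ^k_{ij} = Γ^k_{ji}):
Γ^θ_{φ φ} = -sin(2*θ)/2
Γ^φ_{θ φ} = 1/tan(θ)
R^θ_{φ θ φ} = ∂_θ Γ^θ_{φ φ} - ∂_φ Γ^θ_{φ θ} + Γ^θ_{θ m} Γ^m_{φ φ} - Γ^θ_{φ m} Γ^m_{φ θ}
  = (-cos(2*θ)) - (0) + (0) - (-cos(θ)^2) = sin(θ)^2
R^φ_{φ φ φ} = 0 (a repeated index in an antisymmetric pair)
R_{φφ} = R^θ_{φ θ φ} + R^φ_{φ φ φ} = (sin(θ)^2) + (0) = sin(θ)^2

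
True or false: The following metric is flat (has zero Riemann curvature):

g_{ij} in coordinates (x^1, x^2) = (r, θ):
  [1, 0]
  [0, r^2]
Non-zero Christoffel symbols:
Γ^r_{θ θ} = -r
Γ^θ_{r θ} = 1/r
Ricci tensor: R_{rr} = 0, R_{rθ} = 0, R_{θθ} = 0
All R_{ij} vanish; in 2 dimensions the Riemann tensor is fully determined by the Ricci tensor, so R^i_{jkl} = 0: the metric is flat (curvilinear coordinates on flat space).
True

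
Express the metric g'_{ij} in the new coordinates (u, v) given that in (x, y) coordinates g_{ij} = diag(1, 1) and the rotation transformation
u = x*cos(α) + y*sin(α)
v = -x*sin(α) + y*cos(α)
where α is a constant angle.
Invert the transformation: x = u*cos(α) - v*sin(α), y = u*sin(α) + v*cos(α)
g'_{ij} = (∂x^k/∂x'^i)(∂x^l/∂x'^j) g_{kl}; with g_{kl} = δ_{kl} this is Σ_k (∂x^k/∂x'^i)(∂x^k/∂x'^j).
Jacobian: ∂x/∂u = cos(α), ∂x/∂v = -sin(α), ∂y/∂u = sin(α), ∂y/∂v = cos(α)
g'_{uu} = (cos(α))(cos(α)) + (sin(α))(sin(α)) = 1
g'_{uv} = (cos(α))(-sin(α)) + (sin(α))(cos(α)) = 0
g'_{vv} = (-sin(α))(-sin(α)) + (cos(α))(cos(α)) = 1
g'_{ij} = diag(1, 1)
The Euclidean metric is invariant under rotations.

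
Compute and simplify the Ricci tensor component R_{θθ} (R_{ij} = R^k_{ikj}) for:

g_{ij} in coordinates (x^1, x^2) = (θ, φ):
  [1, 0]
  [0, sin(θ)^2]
Non-zero Christoffel symbols (Γ^k_{ij} = Γ^k_{ji}):
Γ^θ_{φ φ} = -sin(2*θ)/2
Γ^φ_{θ φ} = 1/tan(θ)
R^θ_{θ θ θ} = 0 (a repeated index in an antisymmetric pair)
R^φ_{θ φ θ} = ∂_φ Γ^φ_{θ θ} - ∂_θ Γ^φ_{θ φ} + Γ^φ_{φ m} Γ^m_{θ θ} - Γ^φ_{θ m} Γ^m_{θ φ}
  = (0) - (-1/sin(θ)^2) + (0) - (1/tan(θ)^2) = 1
R_{θθ} = R^θ_{θ θ θ} + R^φ_{θ φ θ} = (0) + (1) = 1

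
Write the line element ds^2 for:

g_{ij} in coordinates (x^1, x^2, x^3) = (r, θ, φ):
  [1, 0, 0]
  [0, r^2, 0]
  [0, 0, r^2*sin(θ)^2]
ds^2 = g_{ij} dx^i dx^j; only the non-zero components contribute.
ds^2 = dr^2 + r^2 dθ^2 + r^2*sin(θ)^2 dφ^2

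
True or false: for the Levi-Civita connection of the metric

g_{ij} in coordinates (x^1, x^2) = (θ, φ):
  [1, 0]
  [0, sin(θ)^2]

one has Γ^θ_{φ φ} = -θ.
Γ^θ_{φ φ} = (1/2) g^{θθ} (∂_φ g_{θφ} + ∂_φ g_{θφ} - ∂_θ g_{φφ}) = (1/2)(1)((0) + (0) - (sin(2*θ))) = -sin(2*θ)/2
This differs from the proposed value -θ.
False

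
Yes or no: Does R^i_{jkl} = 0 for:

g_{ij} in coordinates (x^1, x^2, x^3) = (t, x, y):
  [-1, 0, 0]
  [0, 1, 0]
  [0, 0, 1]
All metric components are constant, so every Christoffel symbol vanishes and R^i_{jkl} = 0.
Yes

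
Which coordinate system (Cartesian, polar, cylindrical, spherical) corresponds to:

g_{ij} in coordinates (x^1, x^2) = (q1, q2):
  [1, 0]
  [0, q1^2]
The line element ds^2 = dq1^2 + q1^2 dq2^2 is dr^2 + r^2 dθ^2 with q1 = r, q2 = θ.
polar coordinates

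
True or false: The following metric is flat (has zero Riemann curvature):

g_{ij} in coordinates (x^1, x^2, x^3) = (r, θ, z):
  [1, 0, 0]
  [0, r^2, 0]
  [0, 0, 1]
Non-zero Christoffel symbols:
Γ^r_{θ θ} = -r
Γ^θ_{r θ} = 1/r
Ricci tensor: R_{rr} = 0, R_{rθ} = 0, R_{rz} = 0, R_{θθ} = 0, R_{θz} = 0, R_{zz} = 0
All R_{ij} vanish; in 3 dimensions the Riemann tensor is fully determined by the Ricci tensor, so R^i_{jkl} = 0: the metric is flat (curvilinear coordinates on flat space).
True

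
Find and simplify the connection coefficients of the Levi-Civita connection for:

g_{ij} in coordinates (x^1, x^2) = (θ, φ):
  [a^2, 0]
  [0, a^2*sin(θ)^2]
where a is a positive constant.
Using Γ^k_{ij} = (1/2) g^{km} (∂_i g_{mj} + ∂_j g_{mi} - ∂_m g_{ij}); the metric is diagonal, so only the m = k term contributes.
Non-zero symbols (using the symmetry Γ^k_{ij} = Γ^k_{ji}):
Γ^θ_{φ φ} = (1/2) g^{θθ} (∂_φ g_{θφ} + ∂_φ g_{θφ} - ∂_θ g_{φφ}) = (1/2)(1/a^2)((0) + (0) - (a^2*sin(2*θ))) = -sin(2*θ)/2
Γ^φ_{θ φ} = (1/2) g^{φφ} (∂_θ g_{φφ} + ∂_φ g_{φθ} - ∂_φ g_{θφ}) = (1/2)(1/(a^2*sin(θ)^2))((a^2*sin(2*θ)) + (0) - (0)) = 1/tan(θ)
All other Christoffel symbols are zero.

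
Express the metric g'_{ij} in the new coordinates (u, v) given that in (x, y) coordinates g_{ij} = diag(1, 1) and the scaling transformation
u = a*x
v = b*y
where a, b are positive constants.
Invert the transformation: x = u/a, y = v/b
g'_{ij} = (∂x^k/∂x'^i)(∂x^l/∂x'^j) g_{kl}; with g_{kl} = δ_{kl} this is Σ_k (∂x^k/∂x'^i)(∂x^k/∂x'^j).
Jacobian: ∂x/∂u = 1/a, ∂x/∂v = 0, ∂y/∂u = 0, ∂y/∂v = 1/b
g'_{uu} = (1/a)(1/a) + (0)(0) = 1/a^2
g'_{uv} = (1/a)(0) + (0)(1/b) = 0
g'_{vv} = (0)(0) + (1/b)(1/b) = 1/b^2
g'_{ij} = diag(1/a^2, 1/b^2)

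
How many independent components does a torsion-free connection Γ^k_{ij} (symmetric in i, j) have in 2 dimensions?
Γ^k_{ij} has n choices for the upper index and n(n+1)/2 independent symmetric lower index pairs.
Total = 2 × 2×3/2 = 2 × 3 = 6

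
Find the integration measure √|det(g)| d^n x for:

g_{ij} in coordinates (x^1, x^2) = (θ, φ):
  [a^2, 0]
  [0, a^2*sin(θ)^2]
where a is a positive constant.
det(g) = a^4*sin(θ)^2
√|det(g)| = a^2*sin(θ) (taking 0 < θ < π so that |sin(θ)| = sin(θ))
Volume element: dV = a^2*sin(θ) dθ dφ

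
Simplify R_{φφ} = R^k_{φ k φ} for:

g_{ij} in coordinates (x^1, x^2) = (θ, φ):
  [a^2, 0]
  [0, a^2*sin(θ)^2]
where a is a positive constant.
Non-zero Christoffel symbols (Γ^k_{ij} = Γ^k_{ji}):
Γ^θ_{φ φ} = -sin(2*θ)/2
Γ^φ_{θ φ} = 1/tan(θ)
R^θ_{φ θ φ} = ∂_θ Γ^θ_{φ φ} - ∂_φ Γ^θ_{φ θ} + Γ^θ_{θ m} Γ^m_{φ φ} - Γ^θ_{φ m} Γ^m_{φ θ}
  = (-cos(2*θ)) - (0) + (0) - (-cos(θ)^2) = sin(θ)^2
R^φ_{φ φ φ} = 0 (a repeated index in an antisymmetric pair)
R_{φφ} = R^θ_{φ θ φ} + R^φ_{φ φ φ} = (sin(θ)^2) + (0) = sin(θ)^2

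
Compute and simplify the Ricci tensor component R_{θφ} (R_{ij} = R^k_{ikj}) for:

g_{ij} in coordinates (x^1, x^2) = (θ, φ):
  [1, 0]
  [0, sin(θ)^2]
Non-zero Christoffel symbols (Γ^k_{ij} = Γ^k_{ji}):
Γ^θ_{φ φ} = -sin(2*θ)/2
Γ^φ_{θ φ} = 1/tan(θ)
R^θ_{θ θ φ} = 0 (a repeated index in an antisymmetric pair)
R^φ_{θ φ φ} = 0 (a repeated index in an antisymmetric pair)
R_{θφ} = R^θ_{θ θ φ} + R^φ_{θ φ φ} = (0) + (0) = 0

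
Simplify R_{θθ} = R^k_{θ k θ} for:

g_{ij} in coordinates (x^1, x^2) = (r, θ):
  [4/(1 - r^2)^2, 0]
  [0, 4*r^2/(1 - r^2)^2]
Non-zero Christoffel symbols (Γ^k_{ij} = Γ^k_{ji}):
Γ^r_{r r} = 2*r/(1 - r^2)
Γ^r_{θ θ} = (r^3 + r)/(r^2 - 1)
Γ^θ_{r θ} = (-r^2 - 1)/(r^3 - r)
R^r_{θ r θ} = ∂_r Γ^r_{θ θ} - ∂_θ Γ^r_{θ r} + Γ^r_{r m} Γ^m_{θ θ} - Γ^r_{θ m} Γ^m_{θ r}
  = ((r^4 - 4*r^2 - 1)/(r^2 - 1)^2) - (0) + (-2*r^2*(r^2 + 1)/(r^2 - 1)^2) - (-(r^2 + 1)^2/(r^2 - 1)^2) = -4*r^2/(r^2 - 1)^2
R^θ_{θ θ θ} = 0 (a repeated index in an antisymmetric pair)
R_{θθ} = R^r_{θ r θ} + R^θ_{θ θ θ} = (-4*r^2/(r^2 - 1)^2) + (0) = -4*r^2/(r^2 - 1)^2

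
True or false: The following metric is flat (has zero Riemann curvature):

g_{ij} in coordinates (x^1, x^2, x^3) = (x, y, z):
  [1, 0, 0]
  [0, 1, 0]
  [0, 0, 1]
All metric components are constant, so every Christoffel symbol vanishes and R^i_{jkl} = 0.
True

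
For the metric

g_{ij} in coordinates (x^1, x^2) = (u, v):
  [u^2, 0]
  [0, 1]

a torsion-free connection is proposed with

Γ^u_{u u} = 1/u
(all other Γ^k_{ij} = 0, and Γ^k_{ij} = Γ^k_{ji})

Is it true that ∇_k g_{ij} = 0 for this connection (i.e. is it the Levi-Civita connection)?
Using ∇_k g_{ij} = ∂_k g_{ij} - Γ^m_{ki} g_{mj} - Γ^m_{kj} g_{im}:
e.g. ∇_u g_{uu} = (2*u) - (u) - (u) = 0
Every component ∇_k g_{ij} vanishes: the connection is metric compatible.
Yes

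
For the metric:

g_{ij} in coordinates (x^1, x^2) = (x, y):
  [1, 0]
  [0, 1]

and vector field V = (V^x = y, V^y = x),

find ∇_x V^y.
All Christoffel symbols are zero.
∇_x V^y = ∂_x V^y + Γ^y_{x j} V^j
  = (1) + (0)(y) + (0)(x)
  = 1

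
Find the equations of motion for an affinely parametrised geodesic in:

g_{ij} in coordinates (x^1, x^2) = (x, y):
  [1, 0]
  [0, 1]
Geodesic equation: d^2x^k/dλ^2 + Γ^k_{ij} (dx^i/dλ)(dx^j/dλ) = 0.
All Christoffel symbols vanish, so the geodesics are straight lines:
d^2x/dλ^2 = 0
d^2y/dλ^2 = 0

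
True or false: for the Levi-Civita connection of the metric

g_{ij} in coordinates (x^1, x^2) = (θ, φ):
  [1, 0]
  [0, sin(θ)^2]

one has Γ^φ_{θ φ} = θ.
Γ^φ_{θ φ} = (1/2) g^{φφ} (∂_θ g_{φφ} + ∂_φ g_{φθ} - ∂_φ g_{θφ}) = (1/2)(1/sin(θ)^2)((sin(2*θ)) + (0) - (0)) = 1/tan(θ)
This differs from the proposed value θ.
False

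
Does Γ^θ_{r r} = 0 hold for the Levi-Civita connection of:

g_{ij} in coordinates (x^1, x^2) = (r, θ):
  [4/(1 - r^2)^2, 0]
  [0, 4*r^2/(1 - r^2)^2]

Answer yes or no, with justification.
Γ^θ_{r r} = (1/2) g^{θθ} (∂_r g_{θr} + ∂_r g_{θr} - ∂_θ g_{rr}) = (1/2)((1 - r^2)^2/(4*r^2))((0) + (0) - (0)) = 0
This equals the proposed value 0.
Yes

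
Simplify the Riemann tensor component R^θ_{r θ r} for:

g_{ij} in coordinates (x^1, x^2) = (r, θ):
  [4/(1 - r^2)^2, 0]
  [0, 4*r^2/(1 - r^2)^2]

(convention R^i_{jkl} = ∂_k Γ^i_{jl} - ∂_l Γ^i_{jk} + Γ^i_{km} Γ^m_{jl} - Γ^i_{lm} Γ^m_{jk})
Non-zero Christoffel symbols (Γ^k_{ij} = Γ^k_{ji}):
Γ^r_{r r} = 2*r/(1 - r^2)
Γ^r_{θ θ} = (r^3 + r)/(r^2 - 1)
Γ^θ_{r θ} = (-r^2 - 1)/(r^3 - r)
R^θ_{r θ r} = ∂_θ Γ^θ_{r r} - ∂_r Γ^θ_{r θ} + Γ^θ_{θ m} Γ^m_{r r} - Γ^θ_{r m} Γ^m_{r θ}
  = (0) - ((r^4 + 4*r^2 - 1)/(r^3 - r)^2) + (2*(r^2 + 1)/(r^2 - 1)^2) - ((r^2 + 1)^2/(r^3 - r)^2) = -4/(r^2 - 1)^2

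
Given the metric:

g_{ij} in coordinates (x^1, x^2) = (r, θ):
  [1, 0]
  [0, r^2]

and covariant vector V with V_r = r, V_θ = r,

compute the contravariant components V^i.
Inverse metric (diagonal): g^{rr} = 1, g^{θθ} = 1/r^2
V^i = g^{ij} V_j:
V^r = (1)(r) + (0)(r) = r
V^θ = (0)(r) + (1/r^2)(r) = 1/r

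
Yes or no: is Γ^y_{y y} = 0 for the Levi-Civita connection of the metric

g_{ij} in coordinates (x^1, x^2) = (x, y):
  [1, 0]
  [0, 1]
Γ^y_{y y} = (1/2) g^{yy} (∂_y g_{yy} + ∂_y g_{yy} - ∂_y g_{yy}) = (1/2)(1)((0) + (0) - (0)) = 0
This equals the proposed value 0.
Yes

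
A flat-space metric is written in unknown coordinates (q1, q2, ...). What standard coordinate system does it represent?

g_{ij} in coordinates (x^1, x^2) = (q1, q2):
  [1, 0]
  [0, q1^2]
The line element ds^2 = dq1^2 + q1^2 dq2^2 is dr^2 + r^2 dθ^2 with q1 = r, q2 = θ.
polar coordinates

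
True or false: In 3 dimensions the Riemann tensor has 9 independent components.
n^2(n^2-1)/12 = 9·8/12 = 6 independent components for n = 3.
False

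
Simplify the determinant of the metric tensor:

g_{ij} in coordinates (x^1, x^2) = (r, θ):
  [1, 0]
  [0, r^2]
For a 2×2 metric: det(g) = g_{11}·g_{22} - g_{12}·g_{21}
= (1)·(r^2) - (0)·(0)
= r^2 - 0
det(g) = r^2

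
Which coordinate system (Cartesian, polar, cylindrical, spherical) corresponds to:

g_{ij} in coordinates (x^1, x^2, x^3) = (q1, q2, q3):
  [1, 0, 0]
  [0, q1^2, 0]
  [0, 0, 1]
The line element ds^2 = dq1^2 + q1^2 dq2^2 + dq3^2 is dr^2 + r^2 dθ^2 + dz^2 with q1 = r, q2 = θ, q3 = z.
cylindrical coordinates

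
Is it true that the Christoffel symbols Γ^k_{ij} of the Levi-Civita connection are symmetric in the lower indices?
The Levi-Civita connection is torsion-free, which is exactly Γ^k_{ij} = Γ^k_{ji}.
Yes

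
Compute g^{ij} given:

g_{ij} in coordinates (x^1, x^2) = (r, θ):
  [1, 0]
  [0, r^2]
The metric is diagonal, so g^{ij} is diagonal with entries 1/g_{ii}: diag(1, 1/(r^2)).
g^{ij}:
  [1, 0]
  [0, 1/r^2]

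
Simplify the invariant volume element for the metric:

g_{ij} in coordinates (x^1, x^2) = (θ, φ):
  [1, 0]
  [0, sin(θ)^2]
det(g) = sin(θ)^2
√|det(g)| = sin(θ) (taking 0 < θ < π so that |sin(θ)| = sin(θ))
Volume element: dV = sin(θ) dθ dφ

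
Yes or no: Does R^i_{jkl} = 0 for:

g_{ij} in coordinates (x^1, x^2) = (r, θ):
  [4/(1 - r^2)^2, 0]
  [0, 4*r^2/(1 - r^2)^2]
Non-zero Christoffel symbols:
Γ^r_{r r} = 2*r/(1 - r^2)
Γ^r_{θ θ} = (r^3 + r)/(r^2 - 1)
Γ^θ_{r θ} = (-r^2 - 1)/(r^3 - r)
Ricci tensor: R_{rr} = -4/(r^2 - 1)^2, R_{rθ} = 0, R_{θθ} = -4*r^2/(r^2 - 1)^2
The Ricci tensor is non-zero, so the Riemann tensor is non-zero: not flat.
No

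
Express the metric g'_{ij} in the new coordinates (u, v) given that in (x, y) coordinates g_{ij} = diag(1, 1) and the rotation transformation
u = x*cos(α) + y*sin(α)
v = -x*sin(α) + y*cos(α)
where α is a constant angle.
Invert the transformation: x = u*cos(α) - v*sin(α), y = u*sin(α) + v*cos(α)
g'_{ij} = (∂x^k/∂x'^i)(∂x^l/∂x'^j) g_{kl}; with g_{kl} = δ_{kl} this is Σ_k (∂x^k/∂x'^i)(∂x^k/∂x'^j).
Jacobian: ∂x/∂u = cos(α), ∂x/∂v = -sin(α), ∂y/∂u = sin(α), ∂y/∂v = cos(α)
g'_{uu} = (cos(α))(cos(α)) + (sin(α))(sin(α)) = 1
g'_{uv} = (cos(α))(-sin(α)) + (sin(α))(cos(α)) = 0
g'_{vv} = (-sin(α))(-sin(α)) + (cos(α))(cos(α)) = 1
g'_{ij} = diag(1, 1)
The Euclidean metric is invariant under rotations.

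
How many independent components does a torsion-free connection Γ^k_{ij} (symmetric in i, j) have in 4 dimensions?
Γ^k_{ij} has n choices for the upper index and n(n+1)/2 independent symmetric lower index pairs.
Total = 4 × 4×5/2 = 4 × 10 = 40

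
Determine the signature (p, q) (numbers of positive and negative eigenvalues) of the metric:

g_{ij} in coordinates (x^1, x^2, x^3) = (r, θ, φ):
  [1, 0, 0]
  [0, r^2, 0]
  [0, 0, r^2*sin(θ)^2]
The metric is diagonal, so its eigenvalues are the diagonal entries: 1, r^2, r^2*sin(θ)^2 (at a generic point, where coordinate-dependent entries are positive).
3 positive, 0 negative.
(3, 0) - Riemannian (positive definite)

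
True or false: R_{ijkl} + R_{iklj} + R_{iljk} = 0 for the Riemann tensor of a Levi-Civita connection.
This is the first (algebraic) Bianchi identity.
True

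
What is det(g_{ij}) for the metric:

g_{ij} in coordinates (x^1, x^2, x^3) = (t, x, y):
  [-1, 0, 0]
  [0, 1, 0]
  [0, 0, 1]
Diagonal metric: det(g) = g_{11}·g_{22}·g_{33}
= (-1)·(1)·(1)
det(g) = -1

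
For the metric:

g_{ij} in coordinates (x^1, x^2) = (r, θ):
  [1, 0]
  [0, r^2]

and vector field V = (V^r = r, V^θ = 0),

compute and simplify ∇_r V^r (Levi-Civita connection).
Non-zero Christoffel symbols:
Γ^r_{θ θ} = -r
Γ^θ_{r θ} = 1/r
∇_r V^r = ∂_r V^r + Γ^r_{r j} V^j
  = (1) + (0)(r) + (0)(0)
  = 1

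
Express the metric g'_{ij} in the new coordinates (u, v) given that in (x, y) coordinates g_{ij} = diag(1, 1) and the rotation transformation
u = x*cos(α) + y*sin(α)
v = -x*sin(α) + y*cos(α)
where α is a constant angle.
Invert the transformation: x = u*cos(α) - v*sin(α), y = u*sin(α) + v*cos(α)
g'_{ij} = (∂x^k/∂x'^i)(∂x^l/∂x'^j) g_{kl}; with g_{kl} = δ_{kl} this is Σ_k (∂x^k/∂x'^i)(∂x^k/∂x'^j).
Jacobian: ∂x/∂u = cos(α), ∂x/∂v = -sin(α), ∂y/∂u = sin(α), ∂y/∂v = cos(α)
g'_{uu} = (cos(α))(cos(α)) + (sin(α))(sin(α)) = 1
g'_{uv} = (cos(α))(-sin(α)) + (sin(α))(cos(α)) = 0
g'_{vv} = (-sin(α))(-sin(α)) + (cos(α))(cos(α)) = 1
g'_{ij} = diag(1, 1)
The Euclidean metric is invariant under rotations.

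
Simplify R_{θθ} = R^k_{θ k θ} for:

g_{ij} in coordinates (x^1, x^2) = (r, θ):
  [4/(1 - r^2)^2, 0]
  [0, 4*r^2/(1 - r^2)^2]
Non-zero Christoffel symbols (Γ^k_{ij} = Γ^k_{ji}):
Γ^r_{r r} = 2*r/(1 - r^2)
Γ^r_{θ θ} = (r^3 + r)/(r^2 - 1)
Γ^θ_{r θ} = (-r^2 - 1)/(r^3 - r)
R^r_{θ r θ} = ∂_r Γ^r_{θ θ} - ∂_θ Γ^r_{θ r} + Γ^r_{r m} Γ^m_{θ θ} - Γ^r_{θ m} Γ^m_{θ r}
  = ((r^4 - 4*r^2 - 1)/(r^2 - 1)^2) - (0) + (-2*r^2*(r^2 + 1)/(r^2 - 1)^2) - (-(r^2 + 1)^2/(r^2 - 1)^2) = -4*r^2/(r^2 - 1)^2
R^θ_{θ θ θ} = 0 (a repeated index in an antisymmetric pair)
R_{θθ} = R^r_{θ r θ} + R^θ_{θ θ θ} = (-4*r^2/(r^2 - 1)^2) + (0) = -4*r^2/(r^2 - 1)^2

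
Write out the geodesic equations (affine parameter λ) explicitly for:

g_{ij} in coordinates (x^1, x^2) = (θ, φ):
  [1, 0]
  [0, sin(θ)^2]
Geodesic equation: d^2x^k/dλ^2 + Γ^k_{ij} (dx^i/dλ)(dx^j/dλ) = 0.
Non-zero Christoffel symbols:
Γ^θ_{φ φ} = -sin(2*θ)/2
Γ^φ_{θ φ} = 1/tan(θ)
Substituting (the symmetric pair Γ^k_{ij}, Γ^k_{ji} combines into a factor 2):
d^2θ/dλ^2 - (sin(2*θ)/2) (dφ/dλ)^2 = 0
d^2φ/dλ^2 + (2/tan(θ)) (dθ/dλ)(dφ/dλ) = 0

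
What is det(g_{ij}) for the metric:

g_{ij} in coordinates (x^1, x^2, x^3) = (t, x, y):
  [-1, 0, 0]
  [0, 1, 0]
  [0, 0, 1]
Diagonal metric: det(g) = g_{11}·g_{22}·g_{33}
= (-1)·(1)·(1)
det(g) = -1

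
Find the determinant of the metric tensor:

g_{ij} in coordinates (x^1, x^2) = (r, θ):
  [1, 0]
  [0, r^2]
For a 2×2 metric: det(g) = g_{11}·g_{22} - g_{12}·g_{21}
= (1)·(r^2) - (0)·(0)
= r^2 - 0
det(g) = r^2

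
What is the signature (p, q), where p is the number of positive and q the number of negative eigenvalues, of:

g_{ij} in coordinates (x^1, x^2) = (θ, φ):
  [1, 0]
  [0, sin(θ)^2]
The metric is diagonal, so its eigenvalues are the diagonal entries: 1, sin(θ)^2 (at a generic point, where coordinate-dependent entries are positive).
2 positive, 0 negative.
(2, 0) - Riemannian (positive definite)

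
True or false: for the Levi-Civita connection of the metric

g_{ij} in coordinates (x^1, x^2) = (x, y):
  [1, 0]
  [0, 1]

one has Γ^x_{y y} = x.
Γ^x_{y y} = (1/2) g^{xx} (∂_y g_{xy} + ∂_y g_{xy} - ∂_x g_{yy}) = (1/2)(1)((0) + (0) - (0)) = 0
This differs from the proposed value x.
False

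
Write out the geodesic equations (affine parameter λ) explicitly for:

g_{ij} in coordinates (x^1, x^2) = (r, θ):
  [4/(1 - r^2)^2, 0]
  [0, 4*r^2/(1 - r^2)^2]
Geodesic equation: d^2x^k/dλ^2 + Γ^k_{ij} (dx^i/dλ)(dx^j/dλ) = 0.
Non-zero Christoffel symbols:
Γ^r_{r r} = 2*r/(1 - r^2)
Γ^r_{θ θ} = (r^3 + r)/(r^2 - 1)
Γ^θ_{r θ} = (-r^2 - 1)/(r^3 - r)
Substituting (the symmetric pair Γ^k_{ij}, Γ^k_{ji} combines into a factor 2):
d^2r/dλ^2 + (2*r/(1 - r^2)) (dr/dλ)^2 + ((r^3 + r)/(r^2 - 1)) (dθ/dλ)^2 = 0
d^2θ/dλ^2 + ((-2*r^2 - 2)/(r^3 - r)) (dr/dλ)(dθ/dλ) = 0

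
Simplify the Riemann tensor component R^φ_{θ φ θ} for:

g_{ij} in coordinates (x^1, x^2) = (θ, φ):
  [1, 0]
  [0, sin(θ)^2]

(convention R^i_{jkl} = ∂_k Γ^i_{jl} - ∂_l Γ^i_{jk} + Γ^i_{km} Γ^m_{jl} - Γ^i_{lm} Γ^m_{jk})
Non-zero Christoffel symbols (Γ^k_{ij} = Γ^k_{ji}):
Γ^θ_{φ φ} = -sin(2*θ)/2
Γ^φ_{θ φ} = 1/tan(θ)
R^φ_{θ φ θ} = ∂_φ Γ^φ_{θ θ} - ∂_θ Γ^φ_{θ φ} + Γ^φ_{φ m} Γ^m_{θ θ} - Γ^φ_{θ m} Γ^m_{θ φ}
  = (0) - (-1/sin(θ)^2) + (0) - (1/tan(θ)^2) = 1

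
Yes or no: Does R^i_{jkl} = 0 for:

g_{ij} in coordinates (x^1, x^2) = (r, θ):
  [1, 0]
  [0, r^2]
Non-zero Christoffel symbols:
Γ^r_{θ θ} = -r
Γ^θ_{r θ} = 1/r
Ricci tensor: R_{rr} = 0, R_{rθ} = 0, R_{θθ} = 0
All R_{ij} vanish; in 2 dimensions the Riemann tensor is fully determined by the Ricci tensor, so R^i_{jkl} = 0: the metric is flat (curvilinear coordinates on flat space).
Yes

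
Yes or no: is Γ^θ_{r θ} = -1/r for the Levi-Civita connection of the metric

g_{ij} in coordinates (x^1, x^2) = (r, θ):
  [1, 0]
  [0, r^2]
Γ^θ_{r θ} = (1/2) g^{θθ} (∂_r g_{θθ} + ∂_θ g_{θr} - ∂_θ g_{rθ}) = (1/2)(1/r^2)((2*r) + (0) - (0)) = 1/r
This differs from the proposed value -1/r.
No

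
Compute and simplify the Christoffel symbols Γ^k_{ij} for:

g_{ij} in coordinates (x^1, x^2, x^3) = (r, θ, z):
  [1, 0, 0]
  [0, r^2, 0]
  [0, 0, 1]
Using Γ^k_{ij} = (1/2) g^{km} (∂_i g_{mj} + ∂_j g_{mi} - ∂_m g_{ij}); the metric is diagonal, so only the m = k term contributes.
Non-zero symbols (using the symmetry Γ^k_{ij} = Γ^k_{ji}):
Γ^r_{θ θ} = (1/2) g^{rr} (∂_θ g_{rθ} + ∂_θ g_{rθ} - ∂_r g_{θθ}) = (1/2)(1)((0) + (0) - (2*r)) = -r
Γ^θ_{r θ} = (1/2) g^{θθ} (∂_r g_{θθ} + ∂_θ g_{θr} - ∂_θ g_{rθ}) = (1/2)(1/r^2)((2*r) + (0) - (0)) = 1/r
All other Christoffel symbols are zero.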